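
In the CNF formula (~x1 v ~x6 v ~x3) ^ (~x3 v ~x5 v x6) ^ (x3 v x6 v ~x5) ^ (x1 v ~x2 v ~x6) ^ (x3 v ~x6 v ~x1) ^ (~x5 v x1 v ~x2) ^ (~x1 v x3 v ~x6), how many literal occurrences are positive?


Scan each clause for unnegated literals.
Clause 1: 0 positive; Clause 2: 1 positive; Clause 3: 2 positive; Clause 4: 1 positive; Clause 5: 1 positive; Clause 6: 1 positive; Clause 7: 1 positive.
Total positive literal occurrences = 7.

7


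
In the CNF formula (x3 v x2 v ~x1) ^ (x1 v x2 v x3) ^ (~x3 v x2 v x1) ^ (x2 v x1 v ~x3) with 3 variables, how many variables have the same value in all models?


Find all satisfying assignments: 5 model(s).
Check which variables have the same value in every model.
No variable is fixed across all models.
Backbone size = 0.

0


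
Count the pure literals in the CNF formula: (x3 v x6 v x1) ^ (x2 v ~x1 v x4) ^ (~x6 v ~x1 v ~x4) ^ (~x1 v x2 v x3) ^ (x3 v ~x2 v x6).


A pure literal appears in only one polarity across all clauses.
Pure literals: x3 (positive only).
Count = 1.

1


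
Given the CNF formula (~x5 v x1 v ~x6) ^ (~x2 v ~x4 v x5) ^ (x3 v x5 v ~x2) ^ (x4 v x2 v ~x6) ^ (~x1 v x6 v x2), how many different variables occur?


Identify each distinct variable in the formula.
Variables found: x1, x2, x3, x4, x5, x6.
Total distinct variables = 6.

6


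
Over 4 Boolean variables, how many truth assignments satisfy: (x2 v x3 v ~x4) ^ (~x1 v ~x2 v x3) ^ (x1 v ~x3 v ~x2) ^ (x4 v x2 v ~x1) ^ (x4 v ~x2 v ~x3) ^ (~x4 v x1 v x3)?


Enumerate all 16 truth assignments over 4 variables.
Test each against every clause.
Satisfying assignments found: 6.

6


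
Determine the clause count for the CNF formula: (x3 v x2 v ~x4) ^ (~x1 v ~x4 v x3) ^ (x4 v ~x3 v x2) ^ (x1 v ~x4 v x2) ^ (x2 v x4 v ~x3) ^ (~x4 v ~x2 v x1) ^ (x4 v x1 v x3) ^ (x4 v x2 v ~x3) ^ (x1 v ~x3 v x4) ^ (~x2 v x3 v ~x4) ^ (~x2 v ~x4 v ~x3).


Each group enclosed in parentheses joined by ^ is one clause.
Counting the conjuncts: 11 clauses.

11


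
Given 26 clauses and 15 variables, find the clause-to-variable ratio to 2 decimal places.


Clause-to-variable ratio = clauses / variables.
26 / 15 = 1.73.

1.73


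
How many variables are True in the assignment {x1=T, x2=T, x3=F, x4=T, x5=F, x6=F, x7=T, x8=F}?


The weight is the number of variables assigned True.
True variables: x1, x2, x4, x7.
Weight = 4.

4


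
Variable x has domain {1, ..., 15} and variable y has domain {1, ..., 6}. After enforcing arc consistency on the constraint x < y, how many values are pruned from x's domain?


For the constraint x < y, x needs a supporting value in y's domain.
x can be at most 5 (one less than y's maximum).
Valid x values from domain: 5 out of 15.
Pruned = 15 - 5 = 10.

10


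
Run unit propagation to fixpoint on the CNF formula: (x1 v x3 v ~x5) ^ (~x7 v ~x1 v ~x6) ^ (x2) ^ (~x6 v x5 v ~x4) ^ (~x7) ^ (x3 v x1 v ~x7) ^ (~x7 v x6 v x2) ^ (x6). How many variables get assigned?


Unit propagation repeatedly assigns the literal in any unit clause, then simplifies.
Assignments in order: x2 = T, x7 = F, x6 = T.
No further unit clauses remain.
Total variables assigned = 3.

3


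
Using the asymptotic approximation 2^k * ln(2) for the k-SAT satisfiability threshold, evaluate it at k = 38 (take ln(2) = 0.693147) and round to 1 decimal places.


Using the asymptotic formula: threshold ~ 2^k * ln(2).
2^38 = 274877906944.
274877906944 * 0.693147 = 190530796564.5.

190530796564.5


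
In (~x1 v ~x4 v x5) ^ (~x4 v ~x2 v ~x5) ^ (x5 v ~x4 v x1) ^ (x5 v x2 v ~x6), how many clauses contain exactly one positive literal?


A definite clause has exactly one positive literal.
Clause 1: 1 positive -> definite
Clause 2: 0 positive -> not definite
Clause 3: 2 positive -> not definite
Clause 4: 2 positive -> not definite
Definite clause count = 1.

1


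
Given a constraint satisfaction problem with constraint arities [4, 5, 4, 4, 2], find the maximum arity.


The arities are: 4, 5, 4, 4, 2.
Scan for the maximum value.
Maximum arity = 5.

5


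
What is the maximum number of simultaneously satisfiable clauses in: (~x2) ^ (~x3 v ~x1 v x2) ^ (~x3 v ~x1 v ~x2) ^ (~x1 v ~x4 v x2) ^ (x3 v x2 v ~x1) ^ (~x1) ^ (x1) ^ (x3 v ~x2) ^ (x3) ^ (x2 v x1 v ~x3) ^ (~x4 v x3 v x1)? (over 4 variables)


Enumerate all 16 truth assignments.
For each, count how many of the 11 clauses are satisfied.
The formula is not fully satisfiable, so the maximum is below 11.
Maximum simultaneously satisfiable clauses = 9.

9


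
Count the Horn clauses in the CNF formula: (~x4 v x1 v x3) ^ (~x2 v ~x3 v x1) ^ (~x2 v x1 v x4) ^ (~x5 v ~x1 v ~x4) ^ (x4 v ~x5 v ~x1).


A Horn clause has at most one positive literal.
Clause 1: 2 positive lit(s) -> not Horn
Clause 2: 1 positive lit(s) -> Horn
Clause 3: 2 positive lit(s) -> not Horn
Clause 4: 0 positive lit(s) -> Horn
Clause 5: 1 positive lit(s) -> Horn
Total Horn clauses = 3.

3


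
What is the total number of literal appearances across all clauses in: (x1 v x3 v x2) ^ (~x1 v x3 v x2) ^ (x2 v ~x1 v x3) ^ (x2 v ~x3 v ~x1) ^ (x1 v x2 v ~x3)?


Clause lengths: 3, 3, 3, 3, 3.
Sum = 3 + 3 + 3 + 3 + 3 = 15.

15


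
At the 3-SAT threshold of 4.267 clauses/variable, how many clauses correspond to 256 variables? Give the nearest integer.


The 3-SAT phase transition occurs at approximately 4.267 clauses per variable.
m = 4.267 * 256 = 1092.352.
Rounded to nearest integer: 1092.

1092


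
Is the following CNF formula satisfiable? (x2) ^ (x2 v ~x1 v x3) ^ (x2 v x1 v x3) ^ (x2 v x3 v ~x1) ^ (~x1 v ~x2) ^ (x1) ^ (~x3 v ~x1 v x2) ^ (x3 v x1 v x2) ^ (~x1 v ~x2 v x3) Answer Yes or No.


Check all 8 possible truth assignments.
Number of satisfying assignments found: 0.
The formula is unsatisfiable.

No


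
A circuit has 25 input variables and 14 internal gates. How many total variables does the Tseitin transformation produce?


The Tseitin transformation introduces one auxiliary variable per gate.
Total variables = inputs + gates = 25 + 14 = 39.

39


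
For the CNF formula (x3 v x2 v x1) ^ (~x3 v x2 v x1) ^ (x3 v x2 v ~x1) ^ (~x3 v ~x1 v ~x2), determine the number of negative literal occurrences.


Scan each clause for negated literals.
Clause 1: 0 negative; Clause 2: 1 negative; Clause 3: 1 negative; Clause 4: 3 negative.
Total negative literal occurrences = 5.

5


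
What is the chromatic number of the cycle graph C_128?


A cycle on an even number of vertices is bipartite: alternate two colors around the cycle.
Since 128 is even, two colors suffice, and at least two are needed because the graph has edges.
Chromatic number = 2.

2


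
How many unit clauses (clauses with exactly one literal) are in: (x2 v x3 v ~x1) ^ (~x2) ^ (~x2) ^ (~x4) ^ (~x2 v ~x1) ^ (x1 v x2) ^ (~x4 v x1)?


A unit clause contains exactly one literal.
Unit clauses found: (~x2), (~x2), (~x4).
Count = 3.

3


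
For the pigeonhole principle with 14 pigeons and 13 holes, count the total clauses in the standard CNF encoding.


The PHP encoding has two parts:
1) At-least-one-hole clauses: 14 (one per pigeon, each with 13 literals).
2) At-most-one-pigeon-per-hole clauses: 13 holes * C(14,2) = 13 * 91 = 1183.
Total clauses = 14 + 1183 = 1197.

1197


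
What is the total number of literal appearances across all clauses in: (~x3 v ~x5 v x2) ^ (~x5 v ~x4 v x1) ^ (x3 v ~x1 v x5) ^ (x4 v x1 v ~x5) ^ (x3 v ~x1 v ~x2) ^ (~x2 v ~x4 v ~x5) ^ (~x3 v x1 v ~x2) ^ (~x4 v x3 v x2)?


Clause lengths: 3, 3, 3, 3, 3, 3, 3, 3.
Sum = 3 + 3 + 3 + 3 + 3 + 3 + 3 + 3 = 24.

24


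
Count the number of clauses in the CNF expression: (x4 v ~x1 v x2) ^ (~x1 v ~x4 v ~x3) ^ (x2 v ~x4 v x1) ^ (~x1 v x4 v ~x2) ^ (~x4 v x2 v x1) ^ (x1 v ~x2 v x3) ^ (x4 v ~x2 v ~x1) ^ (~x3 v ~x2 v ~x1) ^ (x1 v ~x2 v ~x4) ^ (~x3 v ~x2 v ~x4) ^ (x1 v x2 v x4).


Each group enclosed in parentheses joined by ^ is one clause.
Counting the conjuncts: 11 clauses.

11


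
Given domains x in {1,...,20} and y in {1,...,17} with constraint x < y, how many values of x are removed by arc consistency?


For the constraint x < y, x needs a supporting value in y's domain.
x can be at most 16 (one less than y's maximum).
Valid x values from domain: 16 out of 20.
Pruned = 20 - 16 = 4.

4


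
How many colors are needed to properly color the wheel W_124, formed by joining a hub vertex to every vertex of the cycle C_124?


W_124 consists of the cycle C_124 together with a hub vertex adjacent to every cycle vertex.
The cycle C_124 needs 2 colors (even cycle -> 2).
The hub is adjacent to every cycle vertex, so it must receive a new color distinct from all of them.
Chromatic number = 2 + 1 = 3.

3


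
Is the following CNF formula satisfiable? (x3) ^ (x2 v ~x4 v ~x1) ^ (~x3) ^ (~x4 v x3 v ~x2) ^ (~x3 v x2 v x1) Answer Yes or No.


Check all 16 possible truth assignments.
Number of satisfying assignments found: 0.
The formula is unsatisfiable.

No


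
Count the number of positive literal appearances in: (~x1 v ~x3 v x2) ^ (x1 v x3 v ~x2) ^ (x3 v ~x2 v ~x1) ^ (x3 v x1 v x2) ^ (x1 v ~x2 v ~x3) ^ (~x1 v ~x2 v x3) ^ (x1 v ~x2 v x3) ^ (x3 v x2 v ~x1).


Scan each clause for unnegated literals.
Clause 1: 1 positive; Clause 2: 2 positive; Clause 3: 1 positive; Clause 4: 3 positive; Clause 5: 1 positive; Clause 6: 1 positive; Clause 7: 2 positive; Clause 8: 2 positive.
Total positive literal occurrences = 13.

13


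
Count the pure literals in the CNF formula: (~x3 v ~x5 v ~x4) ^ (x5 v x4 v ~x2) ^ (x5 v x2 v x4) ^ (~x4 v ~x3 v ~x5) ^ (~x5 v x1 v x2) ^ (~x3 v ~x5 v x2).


A pure literal appears in only one polarity across all clauses.
Pure literals: x1 (positive only), x3 (negative only).
Count = 2.

2


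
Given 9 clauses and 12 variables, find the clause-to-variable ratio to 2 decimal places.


Clause-to-variable ratio = clauses / variables.
9 / 12 = 0.75.

0.75


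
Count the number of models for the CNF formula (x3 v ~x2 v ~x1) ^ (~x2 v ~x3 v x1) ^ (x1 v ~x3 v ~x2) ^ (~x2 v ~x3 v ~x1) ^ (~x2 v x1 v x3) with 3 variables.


Enumerate all 8 truth assignments over 3 variables.
Test each against every clause.
Satisfying assignments found: 4.

4


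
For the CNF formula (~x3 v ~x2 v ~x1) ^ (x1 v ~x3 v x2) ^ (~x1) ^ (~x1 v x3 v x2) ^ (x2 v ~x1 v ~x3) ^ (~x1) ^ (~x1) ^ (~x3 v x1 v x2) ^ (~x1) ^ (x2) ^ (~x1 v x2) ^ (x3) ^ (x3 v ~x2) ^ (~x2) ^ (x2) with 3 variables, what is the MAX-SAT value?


Enumerate all 8 truth assignments.
For each, count how many of the 15 clauses are satisfied.
The formula is not fully satisfiable, so the maximum is below 15.
Maximum simultaneously satisfiable clauses = 14.

14


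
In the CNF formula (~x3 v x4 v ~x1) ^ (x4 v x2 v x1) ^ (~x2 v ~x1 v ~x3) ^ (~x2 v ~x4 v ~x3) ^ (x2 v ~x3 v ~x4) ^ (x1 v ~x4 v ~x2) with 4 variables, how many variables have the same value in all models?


Find all satisfying assignments: 7 model(s).
Check which variables have the same value in every model.
No variable is fixed across all models.
Backbone size = 0.

0


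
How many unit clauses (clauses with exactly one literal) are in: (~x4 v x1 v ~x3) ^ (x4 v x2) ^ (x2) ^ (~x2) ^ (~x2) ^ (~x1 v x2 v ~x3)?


A unit clause contains exactly one literal.
Unit clauses found: (x2), (~x2), (~x2).
Count = 3.

3


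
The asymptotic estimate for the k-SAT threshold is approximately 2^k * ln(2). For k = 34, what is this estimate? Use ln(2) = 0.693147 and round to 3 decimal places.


Using the asymptotic formula: threshold ~ 2^k * ln(2).
2^34 = 17179869184.
17179869184 * 0.693147 = 11908174785.282.

11908174785.282


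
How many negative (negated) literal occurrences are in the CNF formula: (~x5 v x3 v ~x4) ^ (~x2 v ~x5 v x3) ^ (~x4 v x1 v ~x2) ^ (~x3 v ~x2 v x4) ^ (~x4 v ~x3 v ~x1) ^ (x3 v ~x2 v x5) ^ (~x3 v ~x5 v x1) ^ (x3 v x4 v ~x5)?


Scan each clause for negated literals.
Clause 1: 2 negative; Clause 2: 2 negative; Clause 3: 2 negative; Clause 4: 2 negative; Clause 5: 3 negative; Clause 6: 1 negative; Clause 7: 2 negative; Clause 8: 1 negative.
Total negative literal occurrences = 15.

15


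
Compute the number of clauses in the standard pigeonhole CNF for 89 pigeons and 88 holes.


The PHP encoding has two parts:
1) At-least-one-hole clauses: 89 (one per pigeon, each with 88 literals).
2) At-most-one-pigeon-per-hole clauses: 88 holes * C(89,2) = 88 * 3916 = 344608.
Total clauses = 89 + 344608 = 344697.

344697


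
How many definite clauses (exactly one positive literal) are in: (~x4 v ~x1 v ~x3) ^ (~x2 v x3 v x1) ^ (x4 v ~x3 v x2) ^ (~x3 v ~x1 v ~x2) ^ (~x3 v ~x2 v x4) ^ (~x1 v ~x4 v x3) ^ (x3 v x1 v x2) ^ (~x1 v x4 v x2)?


A definite clause has exactly one positive literal.
Clause 1: 0 positive -> not definite
Clause 2: 2 positive -> not definite
Clause 3: 2 positive -> not definite
Clause 4: 0 positive -> not definite
Clause 5: 1 positive -> definite
Clause 6: 1 positive -> definite
Clause 7: 3 positive -> not definite
Clause 8: 2 positive -> not definite
Definite clause count = 2.

2


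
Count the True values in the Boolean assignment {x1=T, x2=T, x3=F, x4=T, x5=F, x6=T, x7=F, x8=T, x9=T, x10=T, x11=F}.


The weight is the number of variables assigned True.
True variables: x1, x2, x4, x6, x8, x9, x10.
Weight = 7.

7


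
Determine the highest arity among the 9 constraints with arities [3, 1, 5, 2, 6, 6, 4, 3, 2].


The arities are: 3, 1, 5, 2, 6, 6, 4, 3, 2.
Scan for the maximum value.
Maximum arity = 6.

6


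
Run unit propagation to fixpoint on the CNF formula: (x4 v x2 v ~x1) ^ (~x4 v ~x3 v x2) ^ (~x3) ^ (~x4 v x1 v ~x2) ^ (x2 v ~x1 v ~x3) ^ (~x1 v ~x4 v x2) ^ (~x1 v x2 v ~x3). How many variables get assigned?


Unit propagation repeatedly assigns the literal in any unit clause, then simplifies.
Assignments in order: x3 = F.
No further unit clauses remain.
Total variables assigned = 1.

1


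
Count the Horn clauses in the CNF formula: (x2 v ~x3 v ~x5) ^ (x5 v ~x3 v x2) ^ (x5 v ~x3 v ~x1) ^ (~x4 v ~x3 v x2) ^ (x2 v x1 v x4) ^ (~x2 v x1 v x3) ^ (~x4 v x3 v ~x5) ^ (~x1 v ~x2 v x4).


A Horn clause has at most one positive literal.
Clause 1: 1 positive lit(s) -> Horn
Clause 2: 2 positive lit(s) -> not Horn
Clause 3: 1 positive lit(s) -> Horn
Clause 4: 1 positive lit(s) -> Horn
Clause 5: 3 positive lit(s) -> not Horn
Clause 6: 2 positive lit(s) -> not Horn
Clause 7: 1 positive lit(s) -> Horn
Clause 8: 1 positive lit(s) -> Horn
Total Horn clauses = 5.

5


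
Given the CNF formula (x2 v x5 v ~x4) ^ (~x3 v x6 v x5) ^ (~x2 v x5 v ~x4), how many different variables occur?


Identify each distinct variable in the formula.
Variables found: x2, x3, x4, x5, x6.
Total distinct variables = 5.

5


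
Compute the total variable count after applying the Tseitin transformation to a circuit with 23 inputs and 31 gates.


The Tseitin transformation introduces one auxiliary variable per gate.
Total variables = inputs + gates = 23 + 31 = 54.

54


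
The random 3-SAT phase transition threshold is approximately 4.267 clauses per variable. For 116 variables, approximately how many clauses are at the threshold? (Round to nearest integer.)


The 3-SAT phase transition occurs at approximately 4.267 clauses per variable.
m = 4.267 * 116 = 494.972.
Rounded to nearest integer: 495.

495


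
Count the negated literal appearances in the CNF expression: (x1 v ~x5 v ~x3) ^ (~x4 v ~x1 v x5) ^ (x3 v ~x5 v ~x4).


Scan each clause for negated literals.
Clause 1: 2 negative; Clause 2: 2 negative; Clause 3: 2 negative.
Total negative literal occurrences = 6.

6


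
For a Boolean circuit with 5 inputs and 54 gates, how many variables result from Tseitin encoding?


The Tseitin transformation introduces one auxiliary variable per gate.
Total variables = inputs + gates = 5 + 54 = 59.

59


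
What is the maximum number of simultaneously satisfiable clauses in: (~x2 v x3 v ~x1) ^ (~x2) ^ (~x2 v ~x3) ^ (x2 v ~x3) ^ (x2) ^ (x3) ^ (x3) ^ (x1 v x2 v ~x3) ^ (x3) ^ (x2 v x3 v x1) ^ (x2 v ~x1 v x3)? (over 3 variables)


Enumerate all 8 truth assignments.
For each, count how many of the 11 clauses are satisfied.
The formula is not fully satisfiable, so the maximum is below 11.
Maximum simultaneously satisfiable clauses = 9.

9


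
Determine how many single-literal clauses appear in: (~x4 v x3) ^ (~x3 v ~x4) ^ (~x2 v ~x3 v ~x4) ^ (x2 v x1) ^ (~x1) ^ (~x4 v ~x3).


A unit clause contains exactly one literal.
Unit clauses found: (~x1).
Count = 1.

1


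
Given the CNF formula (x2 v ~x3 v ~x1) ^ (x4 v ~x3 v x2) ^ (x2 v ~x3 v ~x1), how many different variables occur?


Identify each distinct variable in the formula.
Variables found: x1, x2, x3, x4.
Total distinct variables = 4.

4


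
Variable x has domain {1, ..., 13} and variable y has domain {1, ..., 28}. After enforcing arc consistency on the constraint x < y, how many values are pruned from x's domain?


For the constraint x < y, x needs a supporting value in y's domain.
x can be at most 27 (one less than y's maximum).
Valid x values from domain: 13 out of 13.
Pruned = 13 - 13 = 0.

0


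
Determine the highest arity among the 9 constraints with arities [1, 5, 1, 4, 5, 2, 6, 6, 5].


The arities are: 1, 5, 1, 4, 5, 2, 6, 6, 5.
Scan for the maximum value.
Maximum arity = 6.

6


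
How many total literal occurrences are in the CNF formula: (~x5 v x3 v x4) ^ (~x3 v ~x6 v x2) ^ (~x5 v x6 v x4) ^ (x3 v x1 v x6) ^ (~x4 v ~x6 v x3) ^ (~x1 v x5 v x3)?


Clause lengths: 3, 3, 3, 3, 3, 3.
Sum = 3 + 3 + 3 + 3 + 3 + 3 = 18.

18


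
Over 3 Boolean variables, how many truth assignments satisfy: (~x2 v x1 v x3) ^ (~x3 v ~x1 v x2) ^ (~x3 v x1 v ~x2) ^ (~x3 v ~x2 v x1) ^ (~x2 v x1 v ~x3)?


Enumerate all 8 truth assignments over 3 variables.
Test each against every clause.
Satisfying assignments found: 5.

5


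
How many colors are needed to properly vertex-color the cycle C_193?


An odd cycle cannot be 2-colored: alternating two colors around the cycle returns to the start with a conflict.
Since 193 is odd, three colors are required (and three suffice).
Chromatic number = 3.

3


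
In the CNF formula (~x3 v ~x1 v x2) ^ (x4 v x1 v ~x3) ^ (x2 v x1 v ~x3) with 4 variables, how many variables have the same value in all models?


Find all satisfying assignments: 11 model(s).
Check which variables have the same value in every model.
No variable is fixed across all models.
Backbone size = 0.

0


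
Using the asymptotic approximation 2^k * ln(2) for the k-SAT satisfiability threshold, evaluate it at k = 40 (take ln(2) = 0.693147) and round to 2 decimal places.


Using the asymptotic formula: threshold ~ 2^k * ln(2).
2^40 = 1099511627776.
1099511627776 * 0.693147 = 762123186258.05.

762123186258.05


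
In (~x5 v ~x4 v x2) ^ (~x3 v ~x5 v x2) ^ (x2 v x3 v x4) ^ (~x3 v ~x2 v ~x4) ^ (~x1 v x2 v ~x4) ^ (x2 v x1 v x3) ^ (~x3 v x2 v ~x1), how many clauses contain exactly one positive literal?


A definite clause has exactly one positive literal.
Clause 1: 1 positive -> definite
Clause 2: 1 positive -> definite
Clause 3: 3 positive -> not definite
Clause 4: 0 positive -> not definite
Clause 5: 1 positive -> definite
Clause 6: 3 positive -> not definite
Clause 7: 1 positive -> definite
Definite clause count = 4.

4


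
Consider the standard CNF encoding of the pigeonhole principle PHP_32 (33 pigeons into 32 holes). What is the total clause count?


The PHP encoding has two parts:
1) At-least-one-hole clauses: 33 (one per pigeon, each with 32 literals).
2) At-most-one-pigeon-per-hole clauses: 32 holes * C(33,2) = 32 * 528 = 16896.
Total clauses = 33 + 16896 = 16929.

16929


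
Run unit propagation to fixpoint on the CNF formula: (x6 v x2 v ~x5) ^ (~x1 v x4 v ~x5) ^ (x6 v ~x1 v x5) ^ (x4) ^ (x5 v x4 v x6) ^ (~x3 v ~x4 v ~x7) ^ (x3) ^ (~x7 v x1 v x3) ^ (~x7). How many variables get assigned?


Unit propagation repeatedly assigns the literal in any unit clause, then simplifies.
Assignments in order: x4 = T, x3 = T, x7 = F.
No further unit clauses remain.
Total variables assigned = 3.

3


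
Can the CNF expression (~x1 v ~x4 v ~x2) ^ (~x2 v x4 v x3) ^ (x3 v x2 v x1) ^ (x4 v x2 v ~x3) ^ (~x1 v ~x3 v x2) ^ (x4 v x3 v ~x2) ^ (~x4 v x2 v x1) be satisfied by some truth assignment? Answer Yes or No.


Check all 16 possible truth assignments.
Number of satisfying assignments found: 6.
The formula is satisfiable.

Yes


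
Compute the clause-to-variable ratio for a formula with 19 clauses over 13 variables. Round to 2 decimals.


Clause-to-variable ratio = clauses / variables.
19 / 13 = 1.46.

1.46


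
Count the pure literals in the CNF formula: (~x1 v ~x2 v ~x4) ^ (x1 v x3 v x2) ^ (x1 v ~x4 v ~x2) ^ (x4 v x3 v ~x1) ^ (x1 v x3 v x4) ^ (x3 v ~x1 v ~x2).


A pure literal appears in only one polarity across all clauses.
Pure literals: x3 (positive only).
Count = 1.

1


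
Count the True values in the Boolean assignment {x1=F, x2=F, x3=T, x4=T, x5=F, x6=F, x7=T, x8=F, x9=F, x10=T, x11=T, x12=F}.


The weight is the number of variables assigned True.
True variables: x3, x4, x7, x10, x11.
Weight = 5.

5


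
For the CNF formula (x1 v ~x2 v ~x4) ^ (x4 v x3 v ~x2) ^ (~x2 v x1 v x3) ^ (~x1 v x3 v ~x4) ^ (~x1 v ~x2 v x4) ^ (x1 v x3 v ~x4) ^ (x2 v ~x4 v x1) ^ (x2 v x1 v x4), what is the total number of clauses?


Each group enclosed in parentheses joined by ^ is one clause.
Counting the conjuncts: 8 clauses.

8


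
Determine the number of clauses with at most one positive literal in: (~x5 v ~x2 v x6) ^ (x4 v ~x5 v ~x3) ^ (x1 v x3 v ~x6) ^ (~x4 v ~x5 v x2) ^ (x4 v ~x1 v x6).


A Horn clause has at most one positive literal.
Clause 1: 1 positive lit(s) -> Horn
Clause 2: 1 positive lit(s) -> Horn
Clause 3: 2 positive lit(s) -> not Horn
Clause 4: 1 positive lit(s) -> Horn
Clause 5: 2 positive lit(s) -> not Horn
Total Horn clauses = 3.

3


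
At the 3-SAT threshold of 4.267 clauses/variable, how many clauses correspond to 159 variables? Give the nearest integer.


The 3-SAT phase transition occurs at approximately 4.267 clauses per variable.
m = 4.267 * 159 = 678.453.
Rounded to nearest integer: 678.

678


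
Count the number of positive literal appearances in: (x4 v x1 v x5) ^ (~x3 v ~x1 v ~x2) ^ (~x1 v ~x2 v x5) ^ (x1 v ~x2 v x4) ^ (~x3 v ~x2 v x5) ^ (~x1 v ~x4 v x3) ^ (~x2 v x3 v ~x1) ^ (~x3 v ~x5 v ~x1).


Scan each clause for unnegated literals.
Clause 1: 3 positive; Clause 2: 0 positive; Clause 3: 1 positive; Clause 4: 2 positive; Clause 5: 1 positive; Clause 6: 1 positive; Clause 7: 1 positive; Clause 8: 0 positive.
Total positive literal occurrences = 9.

9


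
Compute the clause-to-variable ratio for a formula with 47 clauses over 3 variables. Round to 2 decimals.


Clause-to-variable ratio = clauses / variables.
47 / 3 = 15.67.

15.67


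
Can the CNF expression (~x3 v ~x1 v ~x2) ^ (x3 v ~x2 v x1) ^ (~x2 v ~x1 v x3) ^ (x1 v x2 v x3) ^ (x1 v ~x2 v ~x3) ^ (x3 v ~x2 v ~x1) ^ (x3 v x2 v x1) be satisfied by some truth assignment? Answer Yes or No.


Check all 8 possible truth assignments.
Number of satisfying assignments found: 3.
The formula is satisfiable.

Yes


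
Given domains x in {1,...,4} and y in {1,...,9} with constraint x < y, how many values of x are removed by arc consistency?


For the constraint x < y, x needs a supporting value in y's domain.
x can be at most 8 (one less than y's maximum).
Valid x values from domain: 4 out of 4.
Pruned = 4 - 4 = 0.

0


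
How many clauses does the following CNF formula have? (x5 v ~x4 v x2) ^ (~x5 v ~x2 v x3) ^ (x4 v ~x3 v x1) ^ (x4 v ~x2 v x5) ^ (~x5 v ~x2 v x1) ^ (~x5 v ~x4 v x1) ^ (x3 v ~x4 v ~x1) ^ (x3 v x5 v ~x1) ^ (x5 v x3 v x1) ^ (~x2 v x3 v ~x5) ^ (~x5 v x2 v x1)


Each group enclosed in parentheses joined by ^ is one clause.
Counting the conjuncts: 11 clauses.

11


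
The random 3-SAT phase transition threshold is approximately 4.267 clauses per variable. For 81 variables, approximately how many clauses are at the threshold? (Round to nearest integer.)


The 3-SAT phase transition occurs at approximately 4.267 clauses per variable.
m = 4.267 * 81 = 345.627.
Rounded to nearest integer: 346.

346


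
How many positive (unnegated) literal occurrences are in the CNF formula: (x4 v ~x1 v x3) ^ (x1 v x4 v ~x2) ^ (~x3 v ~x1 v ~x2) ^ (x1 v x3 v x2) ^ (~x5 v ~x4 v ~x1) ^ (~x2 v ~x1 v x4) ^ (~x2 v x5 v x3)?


Scan each clause for unnegated literals.
Clause 1: 2 positive; Clause 2: 2 positive; Clause 3: 0 positive; Clause 4: 3 positive; Clause 5: 0 positive; Clause 6: 1 positive; Clause 7: 2 positive.
Total positive literal occurrences = 10.

10


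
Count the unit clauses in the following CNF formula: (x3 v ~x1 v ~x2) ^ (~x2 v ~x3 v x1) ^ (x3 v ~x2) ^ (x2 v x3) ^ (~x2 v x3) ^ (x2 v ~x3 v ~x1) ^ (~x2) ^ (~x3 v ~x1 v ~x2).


A unit clause contains exactly one literal.
Unit clauses found: (~x2).
Count = 1.

1


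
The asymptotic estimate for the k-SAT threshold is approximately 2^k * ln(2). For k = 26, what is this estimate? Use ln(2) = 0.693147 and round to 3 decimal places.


Using the asymptotic formula: threshold ~ 2^k * ln(2).
2^26 = 67108864.
67108864 * 0.693147 = 46516307.755.

46516307.755


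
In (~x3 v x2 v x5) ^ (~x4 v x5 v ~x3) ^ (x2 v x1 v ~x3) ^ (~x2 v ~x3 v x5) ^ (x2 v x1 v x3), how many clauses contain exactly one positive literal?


A definite clause has exactly one positive literal.
Clause 1: 2 positive -> not definite
Clause 2: 1 positive -> definite
Clause 3: 2 positive -> not definite
Clause 4: 1 positive -> definite
Clause 5: 3 positive -> not definite
Definite clause count = 2.

2


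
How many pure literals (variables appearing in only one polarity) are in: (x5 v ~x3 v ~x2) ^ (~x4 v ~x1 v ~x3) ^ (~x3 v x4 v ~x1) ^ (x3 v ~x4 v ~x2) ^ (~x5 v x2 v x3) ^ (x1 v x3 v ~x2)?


A pure literal appears in only one polarity across all clauses.
No pure literals found.
Count = 0.

0


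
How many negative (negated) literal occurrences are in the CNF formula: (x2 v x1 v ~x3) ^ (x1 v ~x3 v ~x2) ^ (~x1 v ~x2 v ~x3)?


Scan each clause for negated literals.
Clause 1: 1 negative; Clause 2: 2 negative; Clause 3: 3 negative.
Total negative literal occurrences = 6.

6


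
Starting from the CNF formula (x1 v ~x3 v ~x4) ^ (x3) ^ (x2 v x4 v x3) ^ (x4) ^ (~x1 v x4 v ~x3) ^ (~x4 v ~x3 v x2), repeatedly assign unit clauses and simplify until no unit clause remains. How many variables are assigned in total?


Unit propagation repeatedly assigns the literal in any unit clause, then simplifies.
Assignments in order: x3 = T, x4 = T, x1 = T, x2 = T.
No further unit clauses remain.
Total variables assigned = 4.

4


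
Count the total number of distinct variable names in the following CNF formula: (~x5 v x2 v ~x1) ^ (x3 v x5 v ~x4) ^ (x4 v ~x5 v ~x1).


Identify each distinct variable in the formula.
Variables found: x1, x2, x3, x4, x5.
Total distinct variables = 5.

5


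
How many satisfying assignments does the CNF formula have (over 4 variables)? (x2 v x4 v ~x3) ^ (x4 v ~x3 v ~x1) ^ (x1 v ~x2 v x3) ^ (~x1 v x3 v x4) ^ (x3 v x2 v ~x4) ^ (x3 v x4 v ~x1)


Enumerate all 16 truth assignments over 4 variables.
Test each against every clause.
Satisfying assignments found: 7.

7


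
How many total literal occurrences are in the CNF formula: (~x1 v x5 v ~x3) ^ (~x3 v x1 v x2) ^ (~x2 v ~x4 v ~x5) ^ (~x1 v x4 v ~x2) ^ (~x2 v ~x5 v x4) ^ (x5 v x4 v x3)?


Clause lengths: 3, 3, 3, 3, 3, 3.
Sum = 3 + 3 + 3 + 3 + 3 + 3 = 18.

18


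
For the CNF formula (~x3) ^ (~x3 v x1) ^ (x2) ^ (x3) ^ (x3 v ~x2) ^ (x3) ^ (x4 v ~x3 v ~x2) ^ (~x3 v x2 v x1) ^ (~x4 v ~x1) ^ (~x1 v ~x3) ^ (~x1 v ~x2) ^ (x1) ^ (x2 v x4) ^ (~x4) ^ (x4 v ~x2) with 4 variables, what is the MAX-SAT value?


Enumerate all 16 truth assignments.
For each, count how many of the 15 clauses are satisfied.
The formula is not fully satisfiable, so the maximum is below 15.
Maximum simultaneously satisfiable clauses = 11.

11


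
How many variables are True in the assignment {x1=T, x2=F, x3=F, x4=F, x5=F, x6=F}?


The weight is the number of variables assigned True.
True variables: x1.
Weight = 1.

1


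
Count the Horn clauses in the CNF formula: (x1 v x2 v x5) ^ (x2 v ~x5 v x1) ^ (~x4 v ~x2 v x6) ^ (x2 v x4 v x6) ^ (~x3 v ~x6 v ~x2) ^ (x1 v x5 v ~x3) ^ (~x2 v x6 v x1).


A Horn clause has at most one positive literal.
Clause 1: 3 positive lit(s) -> not Horn
Clause 2: 2 positive lit(s) -> not Horn
Clause 3: 1 positive lit(s) -> Horn
Clause 4: 3 positive lit(s) -> not Horn
Clause 5: 0 positive lit(s) -> Horn
Clause 6: 2 positive lit(s) -> not Horn
Clause 7: 2 positive lit(s) -> not Horn
Total Horn clauses = 2.

2


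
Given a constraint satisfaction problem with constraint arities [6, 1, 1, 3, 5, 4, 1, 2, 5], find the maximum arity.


The arities are: 6, 1, 1, 3, 5, 4, 1, 2, 5.
Scan for the maximum value.
Maximum arity = 6.

6


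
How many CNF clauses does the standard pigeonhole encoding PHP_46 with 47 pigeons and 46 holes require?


The PHP encoding has two parts:
1) At-least-one-hole clauses: 47 (one per pigeon, each with 46 literals).
2) At-most-one-pigeon-per-hole clauses: 46 holes * C(47,2) = 46 * 1081 = 49726.
Total clauses = 47 + 49726 = 49773.

49773


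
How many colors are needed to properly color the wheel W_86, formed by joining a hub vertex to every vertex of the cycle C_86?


W_86 consists of the cycle C_86 together with a hub vertex adjacent to every cycle vertex.
The cycle C_86 needs 2 colors (even cycle -> 2).
The hub is adjacent to every cycle vertex, so it must receive a new color distinct from all of them.
Chromatic number = 2 + 1 = 3.

3


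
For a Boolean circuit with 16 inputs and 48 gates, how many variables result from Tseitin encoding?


The Tseitin transformation introduces one auxiliary variable per gate.
Total variables = inputs + gates = 16 + 48 = 64.

64


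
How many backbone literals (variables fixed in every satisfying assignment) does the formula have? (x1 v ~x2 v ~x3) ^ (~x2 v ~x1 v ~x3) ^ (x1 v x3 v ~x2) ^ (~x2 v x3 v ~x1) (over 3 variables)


Find all satisfying assignments: 4 model(s).
Check which variables have the same value in every model.
Fixed variables: x2=F.
Backbone size = 1.

1


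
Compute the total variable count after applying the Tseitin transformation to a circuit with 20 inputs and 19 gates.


The Tseitin transformation introduces one auxiliary variable per gate.
Total variables = inputs + gates = 20 + 19 = 39.

39


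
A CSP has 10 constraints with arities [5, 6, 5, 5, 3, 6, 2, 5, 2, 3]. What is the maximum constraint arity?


The arities are: 5, 6, 5, 5, 3, 6, 2, 5, 2, 3.
Scan for the maximum value.
Maximum arity = 6.

6


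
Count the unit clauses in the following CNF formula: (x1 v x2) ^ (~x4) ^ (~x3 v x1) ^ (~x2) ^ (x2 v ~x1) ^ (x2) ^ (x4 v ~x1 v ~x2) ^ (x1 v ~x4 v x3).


A unit clause contains exactly one literal.
Unit clauses found: (~x4), (~x2), (x2).
Count = 3.

3


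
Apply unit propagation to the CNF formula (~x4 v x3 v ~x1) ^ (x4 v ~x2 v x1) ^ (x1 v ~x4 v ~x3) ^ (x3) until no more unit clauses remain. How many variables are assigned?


Unit propagation repeatedly assigns the literal in any unit clause, then simplifies.
Assignments in order: x3 = T.
No further unit clauses remain.
Total variables assigned = 1.

1


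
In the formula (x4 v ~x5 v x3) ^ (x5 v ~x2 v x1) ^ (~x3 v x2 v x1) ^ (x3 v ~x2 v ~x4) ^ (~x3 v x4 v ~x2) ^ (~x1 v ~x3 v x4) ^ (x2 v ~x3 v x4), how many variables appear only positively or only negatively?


A pure literal appears in only one polarity across all clauses.
No pure literals found.
Count = 0.

0


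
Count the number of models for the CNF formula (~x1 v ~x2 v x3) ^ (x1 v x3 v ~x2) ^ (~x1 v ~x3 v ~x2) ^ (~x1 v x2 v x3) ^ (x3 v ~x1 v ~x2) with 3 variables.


Enumerate all 8 truth assignments over 3 variables.
Test each against every clause.
Satisfying assignments found: 4.

4


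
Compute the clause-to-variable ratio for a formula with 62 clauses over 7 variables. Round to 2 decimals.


Clause-to-variable ratio = clauses / variables.
62 / 7 = 8.86.

8.86


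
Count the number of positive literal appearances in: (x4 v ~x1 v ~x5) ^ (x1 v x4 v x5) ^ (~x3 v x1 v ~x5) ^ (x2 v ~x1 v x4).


Scan each clause for unnegated literals.
Clause 1: 1 positive; Clause 2: 3 positive; Clause 3: 1 positive; Clause 4: 2 positive.
Total positive literal occurrences = 7.

7


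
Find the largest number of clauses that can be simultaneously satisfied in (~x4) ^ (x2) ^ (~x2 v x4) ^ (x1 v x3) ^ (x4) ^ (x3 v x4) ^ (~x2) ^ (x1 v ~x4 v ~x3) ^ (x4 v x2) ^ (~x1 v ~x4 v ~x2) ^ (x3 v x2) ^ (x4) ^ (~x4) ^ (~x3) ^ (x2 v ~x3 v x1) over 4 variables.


Enumerate all 16 truth assignments.
For each, count how many of the 15 clauses are satisfied.
The formula is not fully satisfiable, so the maximum is below 15.
Maximum simultaneously satisfiable clauses = 11.

11


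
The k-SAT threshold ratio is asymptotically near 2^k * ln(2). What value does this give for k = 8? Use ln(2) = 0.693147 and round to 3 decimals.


Using the asymptotic formula: threshold ~ 2^k * ln(2).
2^8 = 256.
256 * 0.693147 = 177.446.

177.446


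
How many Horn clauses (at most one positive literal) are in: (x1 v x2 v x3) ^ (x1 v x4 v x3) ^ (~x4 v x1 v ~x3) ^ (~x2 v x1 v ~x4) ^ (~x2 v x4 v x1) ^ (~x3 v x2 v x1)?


A Horn clause has at most one positive literal.
Clause 1: 3 positive lit(s) -> not Horn
Clause 2: 3 positive lit(s) -> not Horn
Clause 3: 1 positive lit(s) -> Horn
Clause 4: 1 positive lit(s) -> Horn
Clause 5: 2 positive lit(s) -> not Horn
Clause 6: 2 positive lit(s) -> not Horn
Total Horn clauses = 2.

2


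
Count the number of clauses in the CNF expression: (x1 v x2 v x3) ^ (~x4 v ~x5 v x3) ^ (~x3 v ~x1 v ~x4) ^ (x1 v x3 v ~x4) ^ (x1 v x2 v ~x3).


Each group enclosed in parentheses joined by ^ is one clause.
Counting the conjuncts: 5 clauses.

5


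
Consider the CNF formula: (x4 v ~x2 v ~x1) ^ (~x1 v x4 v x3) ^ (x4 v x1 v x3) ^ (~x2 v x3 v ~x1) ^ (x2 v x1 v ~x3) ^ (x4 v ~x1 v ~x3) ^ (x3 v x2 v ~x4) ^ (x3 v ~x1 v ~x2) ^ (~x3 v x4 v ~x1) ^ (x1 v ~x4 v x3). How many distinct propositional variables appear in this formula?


Identify each distinct variable in the formula.
Variables found: x1, x2, x3, x4.
Total distinct variables = 4.

4


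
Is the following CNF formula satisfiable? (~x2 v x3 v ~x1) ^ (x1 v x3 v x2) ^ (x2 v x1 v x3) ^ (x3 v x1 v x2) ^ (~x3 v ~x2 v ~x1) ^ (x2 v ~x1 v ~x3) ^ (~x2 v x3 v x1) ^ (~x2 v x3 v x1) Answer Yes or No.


Check all 8 possible truth assignments.
Number of satisfying assignments found: 3.
The formula is satisfiable.

Yes


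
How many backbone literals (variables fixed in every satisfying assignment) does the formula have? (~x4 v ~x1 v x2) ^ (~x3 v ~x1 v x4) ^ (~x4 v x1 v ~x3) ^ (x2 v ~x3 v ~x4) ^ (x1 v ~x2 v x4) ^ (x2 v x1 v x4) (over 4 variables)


Find all satisfying assignments: 6 model(s).
Check which variables have the same value in every model.
No variable is fixed across all models.
Backbone size = 0.

0


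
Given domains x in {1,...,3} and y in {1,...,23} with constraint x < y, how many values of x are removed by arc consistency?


For the constraint x < y, x needs a supporting value in y's domain.
x can be at most 22 (one less than y's maximum).
Valid x values from domain: 3 out of 3.
Pruned = 3 - 3 = 0.

0


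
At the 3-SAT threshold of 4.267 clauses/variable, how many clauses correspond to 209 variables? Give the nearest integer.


The 3-SAT phase transition occurs at approximately 4.267 clauses per variable.
m = 4.267 * 209 = 891.803.
Rounded to nearest integer: 892.

892


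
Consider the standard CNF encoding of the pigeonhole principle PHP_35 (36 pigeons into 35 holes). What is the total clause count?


The PHP encoding has two parts:
1) At-least-one-hole clauses: 36 (one per pigeon, each with 35 literals).
2) At-most-one-pigeon-per-hole clauses: 35 holes * C(36,2) = 35 * 630 = 22050.
Total clauses = 36 + 22050 = 22086.

22086


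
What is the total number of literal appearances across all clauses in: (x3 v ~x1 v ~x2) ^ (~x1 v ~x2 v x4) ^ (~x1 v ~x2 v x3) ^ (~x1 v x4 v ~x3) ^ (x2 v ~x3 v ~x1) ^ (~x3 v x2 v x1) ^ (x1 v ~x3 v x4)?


Clause lengths: 3, 3, 3, 3, 3, 3, 3.
Sum = 3 + 3 + 3 + 3 + 3 + 3 + 3 = 21.

21


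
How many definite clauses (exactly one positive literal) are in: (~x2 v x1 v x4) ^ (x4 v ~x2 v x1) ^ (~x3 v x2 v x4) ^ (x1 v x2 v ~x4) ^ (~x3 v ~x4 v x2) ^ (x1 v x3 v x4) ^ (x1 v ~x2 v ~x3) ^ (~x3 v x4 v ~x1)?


A definite clause has exactly one positive literal.
Clause 1: 2 positive -> not definite
Clause 2: 2 positive -> not definite
Clause 3: 2 positive -> not definite
Clause 4: 2 positive -> not definite
Clause 5: 1 positive -> definite
Clause 6: 3 positive -> not definite
Clause 7: 1 positive -> definite
Clause 8: 1 positive -> definite
Definite clause count = 3.

3


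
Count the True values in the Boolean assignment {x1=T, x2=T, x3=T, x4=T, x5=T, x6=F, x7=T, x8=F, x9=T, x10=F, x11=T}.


The weight is the number of variables assigned True.
True variables: x1, x2, x3, x4, x5, x7, x9, x11.
Weight = 8.

8


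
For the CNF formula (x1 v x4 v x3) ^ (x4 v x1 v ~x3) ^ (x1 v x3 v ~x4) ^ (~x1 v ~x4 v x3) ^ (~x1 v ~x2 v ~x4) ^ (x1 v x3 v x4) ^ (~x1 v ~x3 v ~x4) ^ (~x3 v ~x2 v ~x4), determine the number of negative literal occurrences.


Scan each clause for negated literals.
Clause 1: 0 negative; Clause 2: 1 negative; Clause 3: 1 negative; Clause 4: 2 negative; Clause 5: 3 negative; Clause 6: 0 negative; Clause 7: 3 negative; Clause 8: 3 negative.
Total negative literal occurrences = 13.

13


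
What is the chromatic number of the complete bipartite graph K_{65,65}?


K_{65,65} is bipartite by definition: the two parts are independent sets, with every edge crossing between them.
Color all vertices in one part with color 1 and all vertices in the other part with color 2.
Since the graph has at least one edge, one color does not suffice.
Chromatic number = 2.

2


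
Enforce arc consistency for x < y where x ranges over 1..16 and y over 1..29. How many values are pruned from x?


For the constraint x < y, x needs a supporting value in y's domain.
x can be at most 28 (one less than y's maximum).
Valid x values from domain: 16 out of 16.
Pruned = 16 - 16 = 0.

0


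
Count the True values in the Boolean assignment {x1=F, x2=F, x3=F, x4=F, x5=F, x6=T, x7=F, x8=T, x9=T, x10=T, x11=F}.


The weight is the number of variables assigned True.
True variables: x6, x8, x9, x10.
Weight = 4.

4


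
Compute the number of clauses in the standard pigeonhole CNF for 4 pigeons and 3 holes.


The PHP encoding has two parts:
1) At-least-one-hole clauses: 4 (one per pigeon, each with 3 literals).
2) At-most-one-pigeon-per-hole clauses: 3 holes * C(4,2) = 3 * 6 = 18.
Total clauses = 4 + 18 = 22.

22


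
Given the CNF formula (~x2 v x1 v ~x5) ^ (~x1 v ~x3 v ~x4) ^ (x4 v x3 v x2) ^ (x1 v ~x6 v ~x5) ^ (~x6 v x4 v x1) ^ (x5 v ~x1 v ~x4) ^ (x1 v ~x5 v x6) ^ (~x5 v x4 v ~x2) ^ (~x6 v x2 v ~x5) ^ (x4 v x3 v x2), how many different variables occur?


Identify each distinct variable in the formula.
Variables found: x1, x2, x3, x4, x5, x6.
Total distinct variables = 6.

6


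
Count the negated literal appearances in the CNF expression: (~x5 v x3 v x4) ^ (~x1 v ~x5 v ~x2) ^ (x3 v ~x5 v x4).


Scan each clause for negated literals.
Clause 1: 1 negative; Clause 2: 3 negative; Clause 3: 1 negative.
Total negative literal occurrences = 5.

5


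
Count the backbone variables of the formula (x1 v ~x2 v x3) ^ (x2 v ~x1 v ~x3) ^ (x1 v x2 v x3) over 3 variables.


Find all satisfying assignments: 5 model(s).
Check which variables have the same value in every model.
No variable is fixed across all models.
Backbone size = 0.

0


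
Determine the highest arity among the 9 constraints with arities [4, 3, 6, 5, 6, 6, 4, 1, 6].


The arities are: 4, 3, 6, 5, 6, 6, 4, 1, 6.
Scan for the maximum value.
Maximum arity = 6.

6


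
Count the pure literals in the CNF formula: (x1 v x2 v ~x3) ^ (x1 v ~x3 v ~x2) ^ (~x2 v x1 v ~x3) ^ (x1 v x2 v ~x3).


A pure literal appears in only one polarity across all clauses.
Pure literals: x1 (positive only), x3 (negative only).
Count = 2.

2
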